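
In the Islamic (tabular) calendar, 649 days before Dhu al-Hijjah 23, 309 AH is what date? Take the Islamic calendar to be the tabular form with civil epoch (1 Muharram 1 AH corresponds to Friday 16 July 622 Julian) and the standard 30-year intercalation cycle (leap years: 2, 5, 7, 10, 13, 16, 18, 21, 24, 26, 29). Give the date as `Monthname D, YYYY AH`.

Counting 649 days back from JDN 2057932 reaches JDN 2057283, which is Safar 23, 308 AH.

Safar 23, 308 AH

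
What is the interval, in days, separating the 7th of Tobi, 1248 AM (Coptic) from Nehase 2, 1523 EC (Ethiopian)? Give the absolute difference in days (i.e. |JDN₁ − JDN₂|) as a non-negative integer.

First date → JDN 2280623; second date → JDN 2280462.
The interval is |2280623 − 2280462| = 161 days.

161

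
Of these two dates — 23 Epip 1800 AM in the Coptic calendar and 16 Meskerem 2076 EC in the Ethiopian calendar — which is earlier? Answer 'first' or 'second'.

second

The two dates have Julian Day Numbers 2482437 and 2482130 respectively.
Since 2482130 < 2482437, the second date comes first.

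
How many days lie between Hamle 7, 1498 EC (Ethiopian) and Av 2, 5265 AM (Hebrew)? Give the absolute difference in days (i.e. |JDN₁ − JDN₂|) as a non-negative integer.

363

JDN of the first date = 2271306.
JDN of the second date = 2270943.
|2270943 − 2271306| = 363.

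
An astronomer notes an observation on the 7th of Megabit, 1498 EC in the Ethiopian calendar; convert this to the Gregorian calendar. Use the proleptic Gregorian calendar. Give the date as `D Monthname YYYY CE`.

13 March 1506 CE

Both dates share Julian Day Number 2271186; in the Gregorian calendar that is 13 March 1506 CE.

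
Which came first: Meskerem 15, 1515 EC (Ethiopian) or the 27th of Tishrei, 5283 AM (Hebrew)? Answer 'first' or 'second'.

The two dates have Julian Day Numbers 2277223 and 2277259 respectively.
Since 2277223 < 2277259, the first date comes first.

first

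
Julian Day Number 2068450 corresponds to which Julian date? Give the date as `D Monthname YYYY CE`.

9 February 951 CE

The proleptic Gregorian equivalent of JDN 2068450 is 14 February 951.
In the Julian calendar that day is 9 February 951 CE.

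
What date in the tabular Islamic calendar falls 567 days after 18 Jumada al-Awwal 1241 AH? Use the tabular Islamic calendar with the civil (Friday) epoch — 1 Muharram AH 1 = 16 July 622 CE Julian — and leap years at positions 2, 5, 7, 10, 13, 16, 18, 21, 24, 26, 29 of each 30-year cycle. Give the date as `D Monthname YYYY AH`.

24 Dhu al-Hijjah 1242 AH

Counting 567 days forward from JDN 2387990 reaches JDN 2388557, which is 24 Dhu al-Hijjah 1242 AH.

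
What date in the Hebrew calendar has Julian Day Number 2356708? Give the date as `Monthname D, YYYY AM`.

The Gregorian equivalent of JDN 2356708 is 6 May 1740.
In the Hebrew calendar that day is Iyar 9, 5500 AM.

Iyar 9, 5500 AM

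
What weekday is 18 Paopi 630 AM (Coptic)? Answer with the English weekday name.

In the proleptic Gregorian calendar this is 20 October 913 (JDN 2054819).
JDN 2054819 mod 7 = 4, and JDN 0 was a Monday, so this is a Friday.

Friday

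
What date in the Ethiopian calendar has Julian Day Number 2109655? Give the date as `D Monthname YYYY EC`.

6 Tahsas 1056 EC

The proleptic Gregorian equivalent of JDN 2109655 is 9 December 1063.
In the Ethiopian calendar that day is 6 Tahsas 1056 EC.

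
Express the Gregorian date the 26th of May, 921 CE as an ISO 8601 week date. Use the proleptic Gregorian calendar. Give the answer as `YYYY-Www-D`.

The weekday is Monday (ISO weekday 1).
That Monday belongs to ISO week 22 of ISO year 921.

0921-W22-1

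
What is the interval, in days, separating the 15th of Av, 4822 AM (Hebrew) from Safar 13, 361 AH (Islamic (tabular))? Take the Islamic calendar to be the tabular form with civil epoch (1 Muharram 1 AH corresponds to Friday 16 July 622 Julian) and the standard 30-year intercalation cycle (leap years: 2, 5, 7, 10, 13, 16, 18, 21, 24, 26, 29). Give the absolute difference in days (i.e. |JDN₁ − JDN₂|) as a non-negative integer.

33104

JDN of the first date = 2109158.
JDN of the second date = 2076054.
|2076054 − 2109158| = 33104.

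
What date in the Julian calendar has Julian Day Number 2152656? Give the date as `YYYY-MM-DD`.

1181-08-26

The proleptic Gregorian equivalent of JDN 2152656 is 2 September 1181.
In the Julian calendar that day is 1181-08-26.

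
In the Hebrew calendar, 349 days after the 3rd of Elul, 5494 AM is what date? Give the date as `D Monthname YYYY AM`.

28 Av 5495 AM

JDN of the 3rd of Elul, 5494 AM = 2354634.
2354634 + 349 = 2354983.
JDN 2354983 in the Hebrew calendar is 28 Av 5495 AM.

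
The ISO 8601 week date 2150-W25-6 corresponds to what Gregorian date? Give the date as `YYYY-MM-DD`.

ISO week 1 of 2150 is the week containing the first Thursday of 2150.
Week 25, day 6 (Saturday) lands on 2150-06-20.

2150-06-20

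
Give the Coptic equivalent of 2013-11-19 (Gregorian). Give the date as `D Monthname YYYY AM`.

10 Hathor 1730 AM

Both dates share Julian Day Number 2456616; in the Coptic calendar that is 10 Hathor 1730 AM.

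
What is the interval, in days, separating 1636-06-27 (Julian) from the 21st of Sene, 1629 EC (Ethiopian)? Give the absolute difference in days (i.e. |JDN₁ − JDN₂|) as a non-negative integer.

First date → JDN 2318785; second date → JDN 2319138.
The interval is |2318785 − 2319138| = 353 days.

353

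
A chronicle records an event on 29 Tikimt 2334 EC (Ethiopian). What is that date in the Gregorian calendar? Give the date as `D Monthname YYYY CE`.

Julian Day Number of the source date = 2576407.
Converting JDN 2576407 to the Gregorian calendar gives 11 November 2341 CE.

11 November 2341 CE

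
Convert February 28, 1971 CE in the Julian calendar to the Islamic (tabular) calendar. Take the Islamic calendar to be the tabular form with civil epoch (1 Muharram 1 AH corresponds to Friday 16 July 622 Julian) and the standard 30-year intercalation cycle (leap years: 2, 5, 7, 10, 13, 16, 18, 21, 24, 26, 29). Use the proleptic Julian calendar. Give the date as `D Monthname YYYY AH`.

15 Muharram 1391 AH

Both dates share Julian Day Number 2441024; in the tabular Islamic calendar that is 15 Muharram 1391 AH.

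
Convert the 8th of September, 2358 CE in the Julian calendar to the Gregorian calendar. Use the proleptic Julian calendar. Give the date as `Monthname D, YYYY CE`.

The Julian–Gregorian offset here is 16 days (Julian trailing).
8 September 2358 Julian + 16 days → 24 September 2358 Gregorian.

September 24, 2358 CE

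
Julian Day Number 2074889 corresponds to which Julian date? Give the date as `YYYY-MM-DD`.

JDN 2074889 is 1 October 968 in the proleptic Gregorian calendar.
In the Julian calendar that day is 0968-09-26.

0968-09-26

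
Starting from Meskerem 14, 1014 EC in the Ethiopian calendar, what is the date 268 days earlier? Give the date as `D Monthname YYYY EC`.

Counting 268 days back from JDN 2094232 reaches JDN 2093964, which is 21 Tahsas 1013 EC.

21 Tahsas 1013 EC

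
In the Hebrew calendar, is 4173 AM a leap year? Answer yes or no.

Hebrew year 4173 is year 12 of its 19-year Metonic cycle; leap years are at positions 3, 6, 8, 11, 14, 17, 19, so it is a common year (12 months).

no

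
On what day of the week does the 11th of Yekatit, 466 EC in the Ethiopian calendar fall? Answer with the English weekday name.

Tuesday

In the proleptic Gregorian calendar this is 6 February 474 (JDN 1894222).
Since JDN mod 7 = 1 (0 = Monday), the day is Tuesday.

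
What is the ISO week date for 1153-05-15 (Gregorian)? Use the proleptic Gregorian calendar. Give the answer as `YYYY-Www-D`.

1153-W20-5

The weekday is Friday (ISO weekday 5).
That Friday belongs to ISO week 20 of ISO year 1153.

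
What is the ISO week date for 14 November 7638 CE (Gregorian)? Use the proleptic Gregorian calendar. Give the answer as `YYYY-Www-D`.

The weekday is Sunday (ISO weekday 7).
That Sunday belongs to ISO week 45 of ISO year 7638.

7638-W45-7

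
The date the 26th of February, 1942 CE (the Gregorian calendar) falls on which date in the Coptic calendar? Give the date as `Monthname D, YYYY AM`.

Both dates share Julian Day Number 2430417; in the Coptic calendar that is 19 Meshir 1658 AM.

Meshir 19, 1658 AM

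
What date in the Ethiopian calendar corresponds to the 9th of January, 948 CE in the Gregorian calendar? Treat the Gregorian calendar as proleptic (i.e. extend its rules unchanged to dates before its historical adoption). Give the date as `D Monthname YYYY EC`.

Both dates share Julian Day Number 2067318; in the Ethiopian calendar that is 8 Tir 940 EC.

8 Tir 940 EC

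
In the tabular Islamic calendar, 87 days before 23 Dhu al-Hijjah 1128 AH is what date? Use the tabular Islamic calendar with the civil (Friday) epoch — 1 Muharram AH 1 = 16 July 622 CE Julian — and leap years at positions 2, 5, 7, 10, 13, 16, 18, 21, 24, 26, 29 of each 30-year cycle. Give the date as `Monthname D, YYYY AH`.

Ramadan 25, 1128 AH

JDN of 23 Dhu al-Hijjah 1128 AH = 2348158.
2348158 − 87 = 2348071.
JDN 2348071 in the tabular Islamic calendar is Ramadan 25, 1128 AH.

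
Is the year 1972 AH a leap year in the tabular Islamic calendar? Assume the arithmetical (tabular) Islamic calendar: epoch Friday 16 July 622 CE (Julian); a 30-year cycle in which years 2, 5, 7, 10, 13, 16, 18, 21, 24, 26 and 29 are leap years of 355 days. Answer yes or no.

Year 1972 AH is year 22 of its 30-year cycle; leap positions are 2, 5, 7, 10, 13, 16, 18, 21, 24, 26, 29, so it is a common year (354 days).

no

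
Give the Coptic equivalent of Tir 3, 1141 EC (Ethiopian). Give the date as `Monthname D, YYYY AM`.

Tobi 3, 865 AM

The source date corresponds to 5 January 1149 in the proleptic Gregorian calendar (JDN 2140728).
That day falls on 3 Tobi 865 AM in the Coptic calendar.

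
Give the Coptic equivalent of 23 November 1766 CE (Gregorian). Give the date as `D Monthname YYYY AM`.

16 Hathor 1483 AM

Both dates share Julian Day Number 2366405; in the Coptic calendar that is 16 Hathor 1483 AM.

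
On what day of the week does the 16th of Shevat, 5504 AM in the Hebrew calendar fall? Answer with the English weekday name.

Thursday

In the Gregorian calendar this is 30 January 1744 (JDN 2358072).
2358072 ≡ 3 (mod 7); counting from Monday = 0 gives Thursday.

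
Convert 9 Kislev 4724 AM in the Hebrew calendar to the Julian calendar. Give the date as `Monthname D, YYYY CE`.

November 28, 963 CE

The source date corresponds to 3 December 963 in the proleptic Gregorian calendar (JDN 2073125).
That day falls on 28 November 963 CE in the Julian calendar.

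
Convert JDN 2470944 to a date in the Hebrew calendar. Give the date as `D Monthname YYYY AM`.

22 Shevat 5813 AM

JDN 2470944 is 10 February 2053 in the Gregorian calendar.
In the Hebrew calendar that day is 22 Shevat 5813 AM.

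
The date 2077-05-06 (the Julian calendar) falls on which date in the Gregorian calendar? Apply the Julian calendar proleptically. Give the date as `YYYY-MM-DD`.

2077-05-19

At this point the Julian calendar is 13 days behind the Gregorian.
6 May 2077 Julian + 13 days → 19 May 2077 Gregorian.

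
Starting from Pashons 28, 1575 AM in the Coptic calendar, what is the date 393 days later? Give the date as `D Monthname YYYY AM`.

Counting 393 days forward from JDN 2400200 reaches JDN 2400593, which is 25 Paoni 1576 AM.

25 Paoni 1576 AM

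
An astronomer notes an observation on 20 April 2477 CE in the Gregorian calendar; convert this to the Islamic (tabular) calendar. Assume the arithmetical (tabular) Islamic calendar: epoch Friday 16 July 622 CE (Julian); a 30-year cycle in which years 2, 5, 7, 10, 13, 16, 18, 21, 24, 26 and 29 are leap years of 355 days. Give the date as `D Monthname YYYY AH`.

6 Ramadan 1912 AH

Julian Day Number of the source date = 2625876.
Converting JDN 2625876 to the tabular Islamic calendar gives 6 Ramadan 1912 AH.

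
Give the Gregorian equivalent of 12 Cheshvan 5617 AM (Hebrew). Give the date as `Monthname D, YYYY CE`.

Julian Day Number of the source date = 2399264.
Converting JDN 2399264 to the Gregorian calendar gives 10 November 1856 CE.

November 10, 1856 CE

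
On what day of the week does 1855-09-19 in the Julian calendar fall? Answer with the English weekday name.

Equivalently 1 October 1855 Gregorian, JDN 2398858.
Since JDN mod 7 = 0 (0 = Monday), the day is Monday.

Monday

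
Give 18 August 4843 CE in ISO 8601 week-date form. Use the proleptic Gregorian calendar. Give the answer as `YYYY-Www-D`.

The weekday is Tuesday (ISO weekday 2).
That Tuesday belongs to ISO week 34 of ISO year 4843.

4843-W34-2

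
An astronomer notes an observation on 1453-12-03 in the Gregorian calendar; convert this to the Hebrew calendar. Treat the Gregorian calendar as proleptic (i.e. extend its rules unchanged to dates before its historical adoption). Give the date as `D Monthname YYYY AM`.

Julian Day Number of the source date = 2252094.
Converting JDN 2252094 to the Hebrew calendar gives 23 Kislev 5214 AM.

23 Kislev 5214 AM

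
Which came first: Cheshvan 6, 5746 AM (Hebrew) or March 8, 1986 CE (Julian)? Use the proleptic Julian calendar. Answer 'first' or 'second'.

first

The two dates have Julian Day Numbers 2446360 and 2446511 respectively.
Since 2446360 < 2446511, the first date comes first.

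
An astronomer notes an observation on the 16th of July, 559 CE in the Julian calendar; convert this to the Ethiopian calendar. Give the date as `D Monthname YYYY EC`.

22 Hamle 551 EC

The source date corresponds to 18 July 559 in the proleptic Gregorian calendar (JDN 1925429).
That day falls on 22 Hamle 551 EC in the Ethiopian calendar.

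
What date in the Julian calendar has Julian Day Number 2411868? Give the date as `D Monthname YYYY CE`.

The Gregorian equivalent of JDN 2411868 is 15 May 1891.
In the Julian calendar that day is 3 May 1891 CE.

3 May 1891 CE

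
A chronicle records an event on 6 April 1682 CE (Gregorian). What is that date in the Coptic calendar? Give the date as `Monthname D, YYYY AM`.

Parmouti 1, 1398 AM

Julian Day Number of the source date = 2335494.
Converting JDN 2335494 to the Coptic calendar gives 1 Parmouti 1398 AM.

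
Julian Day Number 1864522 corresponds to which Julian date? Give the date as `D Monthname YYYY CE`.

JDN 1864522 is 14 October 392 in the proleptic Gregorian calendar.
In the Julian calendar that day is 13 October 392 CE.

13 October 392 CE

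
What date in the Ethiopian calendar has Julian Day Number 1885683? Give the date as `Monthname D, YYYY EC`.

Meskerem 23, 443 EC

JDN 1885683 is 21 September 450 in the proleptic Gregorian calendar.
In the Ethiopian calendar that day is Meskerem 23, 443 EC.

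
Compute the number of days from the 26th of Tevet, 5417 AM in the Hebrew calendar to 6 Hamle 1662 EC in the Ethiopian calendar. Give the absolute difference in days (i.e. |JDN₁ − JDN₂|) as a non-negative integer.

4928

First date → JDN 2326278; second date → JDN 2331206.
The interval is |2326278 − 2331206| = 4928 days.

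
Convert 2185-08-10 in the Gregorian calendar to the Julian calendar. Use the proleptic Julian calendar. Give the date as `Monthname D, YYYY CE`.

The Julian–Gregorian offset here is 14 days (Julian trailing).
10 August 2185 Gregorian − 14 days → 27 July 2185 Julian.

July 27, 2185 CE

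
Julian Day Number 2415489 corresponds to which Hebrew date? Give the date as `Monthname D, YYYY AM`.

The Gregorian equivalent of JDN 2415489 is 14 April 1901.
In the Hebrew calendar that day is Nisan 25, 5661 AM.

Nisan 25, 5661 AM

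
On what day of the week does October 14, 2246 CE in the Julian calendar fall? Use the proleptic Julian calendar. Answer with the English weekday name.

Thursday

This is JDN 2541696 (29 October 2246 Gregorian).
Since JDN mod 7 = 3 (0 = Monday), the day is Thursday.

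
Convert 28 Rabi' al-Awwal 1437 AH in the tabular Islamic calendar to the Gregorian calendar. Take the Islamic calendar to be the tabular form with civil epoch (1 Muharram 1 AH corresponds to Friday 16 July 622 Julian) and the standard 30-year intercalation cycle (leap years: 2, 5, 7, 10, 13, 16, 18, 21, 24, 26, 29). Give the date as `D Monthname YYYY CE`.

Both dates share Julian Day Number 2457397; in the Gregorian calendar that is 9 January 2016 CE.

9 January 2016 CE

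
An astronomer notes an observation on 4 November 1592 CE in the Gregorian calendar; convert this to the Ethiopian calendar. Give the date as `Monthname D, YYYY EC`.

Tikimt 28, 1585 EC

Both dates share Julian Day Number 2302834; in the Ethiopian calendar that is 28 Tikimt 1585 EC.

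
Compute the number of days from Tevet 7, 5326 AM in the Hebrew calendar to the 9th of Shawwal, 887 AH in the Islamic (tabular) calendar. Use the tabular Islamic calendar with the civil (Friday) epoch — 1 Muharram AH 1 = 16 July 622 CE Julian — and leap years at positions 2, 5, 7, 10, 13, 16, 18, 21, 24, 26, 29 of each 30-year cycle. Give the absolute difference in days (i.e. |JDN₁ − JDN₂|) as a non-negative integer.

30324

JDN of the first date = 2293007.
JDN of the second date = 2262683.
|2262683 − 2293007| = 30324.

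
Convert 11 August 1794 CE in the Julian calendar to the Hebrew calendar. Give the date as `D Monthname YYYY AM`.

The source date corresponds to 22 August 1794 in the Gregorian calendar (JDN 2376539).
That day falls on 26 Av 5554 AM in the Hebrew calendar.

26 Av 5554 AM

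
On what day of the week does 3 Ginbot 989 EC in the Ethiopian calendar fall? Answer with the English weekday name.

Wednesday

In the proleptic Gregorian calendar this is 3 May 997 (JDN 2085330).
2085330 ≡ 2 (mod 7); counting from Monday = 0 gives Wednesday.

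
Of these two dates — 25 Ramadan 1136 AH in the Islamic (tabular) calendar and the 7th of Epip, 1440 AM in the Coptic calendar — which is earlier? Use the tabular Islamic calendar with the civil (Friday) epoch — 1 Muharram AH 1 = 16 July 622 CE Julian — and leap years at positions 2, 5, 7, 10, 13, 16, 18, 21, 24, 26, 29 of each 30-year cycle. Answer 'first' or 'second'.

Converting both to JDN: 2350906 vs 2350931; the smaller is the first.

first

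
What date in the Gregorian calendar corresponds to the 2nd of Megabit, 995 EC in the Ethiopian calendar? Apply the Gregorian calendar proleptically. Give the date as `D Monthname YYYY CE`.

Both dates share Julian Day Number 2087460; in the Gregorian calendar that is 4 March 1003 CE.

4 March 1003 CE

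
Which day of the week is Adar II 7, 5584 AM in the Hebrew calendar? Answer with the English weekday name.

Sunday

This is JDN 2387328 (7 March 1824 Gregorian).
JDN 2387328 mod 7 = 6, and JDN 0 was a Monday, so this is a Sunday.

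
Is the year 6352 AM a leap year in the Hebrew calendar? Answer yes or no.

Hebrew year 6352 is year 6 of its 19-year Metonic cycle; leap years are at positions 3, 6, 8, 11, 14, 17, 19, so it is a leap year (13 months).

yes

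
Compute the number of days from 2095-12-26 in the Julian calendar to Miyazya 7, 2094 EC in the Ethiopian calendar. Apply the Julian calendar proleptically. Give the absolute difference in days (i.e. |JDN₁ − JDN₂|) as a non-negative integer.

2289

JDN of the first date = 2486616.
JDN of the second date = 2488905.
|2488905 − 2486616| = 2289.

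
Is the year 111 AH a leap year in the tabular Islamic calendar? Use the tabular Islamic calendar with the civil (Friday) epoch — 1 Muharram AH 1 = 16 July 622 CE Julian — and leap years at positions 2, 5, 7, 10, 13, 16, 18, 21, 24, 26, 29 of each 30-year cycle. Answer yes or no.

Year 111 AH is year 21 of its 30-year cycle; leap positions are 2, 5, 7, 10, 13, 16, 18, 21, 24, 26, 29, so it is a leap year (355 days).

yes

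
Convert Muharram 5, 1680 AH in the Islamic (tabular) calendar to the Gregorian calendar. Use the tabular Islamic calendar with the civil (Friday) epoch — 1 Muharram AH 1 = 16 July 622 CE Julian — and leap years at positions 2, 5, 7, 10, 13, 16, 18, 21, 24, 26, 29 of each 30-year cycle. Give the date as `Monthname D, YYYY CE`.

July 25, 2251 CE

Julian Day Number of the source date = 2543426.
Converting JDN 2543426 to the Gregorian calendar gives 25 July 2251 CE.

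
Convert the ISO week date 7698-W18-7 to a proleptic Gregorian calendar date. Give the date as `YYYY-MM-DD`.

7698-05-04

ISO week 1 of 7698 is the week containing the first Thursday of 7698.
Week 18, day 7 (Sunday) lands on 7698-05-04.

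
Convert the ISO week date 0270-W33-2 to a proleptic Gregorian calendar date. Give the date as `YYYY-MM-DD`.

ISO week 1 of 270 is the week containing the first Thursday of 270.
Week 33, day 2 (Tuesday) lands on 0270-08-16.

0270-08-16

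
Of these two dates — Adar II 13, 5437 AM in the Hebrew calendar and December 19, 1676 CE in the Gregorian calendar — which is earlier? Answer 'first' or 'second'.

second

First date → JDN 2333648; second date → JDN 2333560.
JDN 2333560 < JDN 2333648, so the second date is earlier.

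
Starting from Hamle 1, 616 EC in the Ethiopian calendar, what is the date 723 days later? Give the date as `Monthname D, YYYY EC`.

JDN of Hamle 1, 616 EC = 1949150.
1949150 + 723 = 1949873.
JDN 1949873 in the Ethiopian calendar is Sene 24, 618 EC.

Sene 24, 618 EC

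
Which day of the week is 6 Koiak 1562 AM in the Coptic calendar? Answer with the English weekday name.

Sunday

This is JDN 2395280 (14 December 1845 Gregorian).
2395280 ≡ 6 (mod 7); counting from Monday = 0 gives Sunday.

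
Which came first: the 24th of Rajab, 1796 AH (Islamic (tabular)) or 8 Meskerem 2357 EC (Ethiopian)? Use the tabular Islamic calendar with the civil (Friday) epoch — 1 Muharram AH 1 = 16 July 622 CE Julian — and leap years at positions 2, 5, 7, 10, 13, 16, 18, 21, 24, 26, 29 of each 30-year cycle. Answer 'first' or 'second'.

first

The two dates have Julian Day Numbers 2584728 and 2584757 respectively.
Since 2584728 < 2584757, the first date comes first.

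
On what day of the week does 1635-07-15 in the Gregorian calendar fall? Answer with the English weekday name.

2318427 ≡ 6 (mod 7); counting from Monday = 0 gives Sunday.

Sunday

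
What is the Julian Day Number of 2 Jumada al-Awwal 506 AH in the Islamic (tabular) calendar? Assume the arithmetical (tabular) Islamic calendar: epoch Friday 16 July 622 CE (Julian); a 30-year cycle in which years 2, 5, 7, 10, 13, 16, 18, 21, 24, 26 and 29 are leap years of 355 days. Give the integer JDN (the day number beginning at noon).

Equivalently 1 November 1112 (proleptic Gregorian).
JDN 2451545 is 1 January 2000 CE (Gregorian); the target day is −324031 days from there, so JDN = 2127514.

2127514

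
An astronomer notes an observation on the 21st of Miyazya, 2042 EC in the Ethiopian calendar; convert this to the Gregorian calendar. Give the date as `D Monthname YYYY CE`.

29 April 2050 CE

Julian Day Number of the source date = 2469926.
Converting JDN 2469926 to the Gregorian calendar gives 29 April 2050 CE.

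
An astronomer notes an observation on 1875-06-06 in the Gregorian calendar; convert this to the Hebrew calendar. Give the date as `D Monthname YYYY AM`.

Julian Day Number of the source date = 2406046.
Converting JDN 2406046 to the Hebrew calendar gives 3 Sivan 5635 AM.

3 Sivan 5635 AM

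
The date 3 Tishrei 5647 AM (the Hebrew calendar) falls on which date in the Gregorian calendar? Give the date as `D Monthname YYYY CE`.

2 October 1886 CE

Julian Day Number of the source date = 2410182.
Converting JDN 2410182 to the Gregorian calendar gives 2 October 1886 CE.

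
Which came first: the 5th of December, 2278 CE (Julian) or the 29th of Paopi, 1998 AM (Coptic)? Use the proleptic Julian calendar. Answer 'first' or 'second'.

first

Converting both to JDN: 2553436 vs 2554492; the smaller is the first.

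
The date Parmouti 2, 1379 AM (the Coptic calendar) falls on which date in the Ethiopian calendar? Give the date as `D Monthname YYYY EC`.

Julian Day Number of the source date = 2328555.
Converting JDN 2328555 to the Ethiopian calendar gives 2 Miyazya 1655 EC.

2 Miyazya 1655 EC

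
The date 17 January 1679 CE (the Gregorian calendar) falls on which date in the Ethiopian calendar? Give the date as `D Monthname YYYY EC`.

Julian Day Number of the source date = 2334319.
Converting JDN 2334319 to the Ethiopian calendar gives 12 Tir 1671 EC.

12 Tir 1671 EC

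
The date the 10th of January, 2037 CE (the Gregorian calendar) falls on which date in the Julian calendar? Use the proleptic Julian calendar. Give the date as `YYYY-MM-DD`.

At this point the Julian calendar is 13 days behind the Gregorian.
10 January 2037 Gregorian − 13 days → 28 December 2036 Julian.

2036-12-28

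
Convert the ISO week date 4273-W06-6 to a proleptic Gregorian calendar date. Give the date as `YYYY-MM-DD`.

4273-02-08

ISO week 1 of 4273 is the week containing the first Thursday of 4273.
Week 6, day 6 (Saturday) lands on 4273-02-08.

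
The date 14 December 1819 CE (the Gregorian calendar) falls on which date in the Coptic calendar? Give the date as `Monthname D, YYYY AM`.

Both dates share Julian Day Number 2385783; in the Coptic calendar that is 5 Koiak 1536 AM.

Koiak 5, 1536 AM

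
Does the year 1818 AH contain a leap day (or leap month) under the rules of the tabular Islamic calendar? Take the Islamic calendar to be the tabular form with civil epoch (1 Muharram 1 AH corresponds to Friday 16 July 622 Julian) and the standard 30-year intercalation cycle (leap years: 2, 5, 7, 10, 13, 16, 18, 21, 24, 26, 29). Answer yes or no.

yes

Year 1818 AH is year 18 of its 30-year cycle; leap positions are 2, 5, 7, 10, 13, 16, 18, 21, 24, 26, 29, so it is a leap year (355 days).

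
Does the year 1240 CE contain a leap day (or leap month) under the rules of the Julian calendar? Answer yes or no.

1240 mod 4 = 0, so it is a leap year in the Julian calendar.

yes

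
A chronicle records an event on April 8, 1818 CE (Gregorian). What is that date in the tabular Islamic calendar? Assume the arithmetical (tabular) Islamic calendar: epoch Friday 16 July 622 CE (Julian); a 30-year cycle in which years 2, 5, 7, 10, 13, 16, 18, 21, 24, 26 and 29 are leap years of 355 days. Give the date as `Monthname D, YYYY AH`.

Julian Day Number of the source date = 2385168.
Converting JDN 2385168 to the tabular Islamic calendar gives 1 Jumada al-Thani 1233 AH.

Jumada al-Thani 1, 1233 AH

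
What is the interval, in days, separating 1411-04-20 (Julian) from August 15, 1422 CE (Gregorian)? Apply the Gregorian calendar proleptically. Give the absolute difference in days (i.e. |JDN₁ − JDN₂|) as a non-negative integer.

4126

JDN of the first date = 2236535.
JDN of the second date = 2240661.
|2240661 − 2236535| = 4126.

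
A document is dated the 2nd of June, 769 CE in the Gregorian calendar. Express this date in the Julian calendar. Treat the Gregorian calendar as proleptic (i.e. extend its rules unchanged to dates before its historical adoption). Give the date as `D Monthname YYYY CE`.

At this point the Julian calendar is 4 days behind the Gregorian.
2 June 769 Gregorian − 4 days → 29 May 769 Julian.

29 May 769 CE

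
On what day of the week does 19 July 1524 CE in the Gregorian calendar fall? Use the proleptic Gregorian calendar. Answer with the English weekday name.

Saturday

2277889 ≡ 5 (mod 7); counting from Monday = 0 gives Saturday.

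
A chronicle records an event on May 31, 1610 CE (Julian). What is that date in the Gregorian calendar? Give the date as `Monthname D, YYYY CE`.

June 10, 1610 CE

At this point the Julian calendar is 10 days behind the Gregorian.
31 May 1610 Julian + 10 days → 10 June 1610 Gregorian.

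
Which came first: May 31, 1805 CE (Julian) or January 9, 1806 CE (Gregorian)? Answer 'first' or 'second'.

Converting both to JDN: 2380485 vs 2380696; the smaller is the first.

first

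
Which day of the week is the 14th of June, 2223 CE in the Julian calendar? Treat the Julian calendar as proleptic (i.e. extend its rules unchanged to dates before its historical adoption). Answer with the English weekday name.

Sunday

This is JDN 2533173 (29 June 2223 Gregorian).
2533173 ≡ 6 (mod 7); counting from Monday = 0 gives Sunday.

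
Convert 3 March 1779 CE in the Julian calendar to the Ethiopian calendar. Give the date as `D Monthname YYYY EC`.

Both dates share Julian Day Number 2370899; in the Ethiopian calendar that is 7 Megabit 1771 EC.

7 Megabit 1771 EC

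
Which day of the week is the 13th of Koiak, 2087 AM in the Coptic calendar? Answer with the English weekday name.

In the Gregorian calendar this is 25 December 2370 (JDN 2587043).
2587043 ≡ 4 (mod 7); counting from Monday = 0 gives Friday.

Friday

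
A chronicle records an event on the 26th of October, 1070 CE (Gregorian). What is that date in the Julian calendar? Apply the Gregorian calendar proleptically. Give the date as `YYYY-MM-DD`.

At this point the Julian calendar is 6 days behind the Gregorian.
26 October 1070 Gregorian − 6 days → 20 October 1070 Julian.

1070-10-20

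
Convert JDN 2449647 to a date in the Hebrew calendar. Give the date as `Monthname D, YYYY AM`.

JDN 2449647 is 21 October 1994 in the Gregorian calendar.
In the Hebrew calendar that day is Cheshvan 16, 5755 AM.

Cheshvan 16, 5755 AM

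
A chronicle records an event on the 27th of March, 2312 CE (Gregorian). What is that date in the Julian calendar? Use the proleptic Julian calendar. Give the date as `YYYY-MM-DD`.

For dates in this range the Gregorian date is 16 days ahead of the Julian.
27 March 2312 Gregorian − 16 days → 11 March 2312 Julian.

2312-03-11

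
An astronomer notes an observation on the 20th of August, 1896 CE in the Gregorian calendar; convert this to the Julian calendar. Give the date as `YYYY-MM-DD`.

1896-08-08

At this point the Julian calendar is 12 days behind the Gregorian.
20 August 1896 Gregorian − 12 days → 8 August 1896 Julian.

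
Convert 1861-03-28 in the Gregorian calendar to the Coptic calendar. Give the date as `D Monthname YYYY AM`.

Both dates share Julian Day Number 2400863; in the Coptic calendar that is 20 Paremhat 1577 AM.

20 Paremhat 1577 AM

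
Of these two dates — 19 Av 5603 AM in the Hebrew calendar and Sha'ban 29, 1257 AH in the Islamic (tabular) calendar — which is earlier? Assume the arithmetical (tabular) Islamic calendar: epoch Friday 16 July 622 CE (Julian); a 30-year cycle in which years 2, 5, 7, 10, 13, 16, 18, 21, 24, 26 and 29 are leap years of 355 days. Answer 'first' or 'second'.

second

First date → JDN 2394428; second date → JDN 2393760.
JDN 2393760 < JDN 2394428, so the second date is earlier.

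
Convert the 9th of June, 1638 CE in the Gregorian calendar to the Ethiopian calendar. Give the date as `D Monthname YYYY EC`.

5 Sene 1630 EC

Julian Day Number of the source date = 2319487.
Converting JDN 2319487 to the Ethiopian calendar gives 5 Sene 1630 EC.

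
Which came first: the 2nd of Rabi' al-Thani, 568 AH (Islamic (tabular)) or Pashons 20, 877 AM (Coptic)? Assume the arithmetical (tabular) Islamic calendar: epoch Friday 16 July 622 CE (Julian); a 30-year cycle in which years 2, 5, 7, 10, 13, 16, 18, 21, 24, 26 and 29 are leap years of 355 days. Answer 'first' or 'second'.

second

First date → JDN 2149456; second date → JDN 2145248.
JDN 2145248 < JDN 2149456, so the second date is earlier.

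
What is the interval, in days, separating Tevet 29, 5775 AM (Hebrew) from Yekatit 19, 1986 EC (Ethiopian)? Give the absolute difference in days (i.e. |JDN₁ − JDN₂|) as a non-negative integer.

7633

JDN of the first date = 2457043.
JDN of the second date = 2449410.
|2449410 − 2457043| = 7633.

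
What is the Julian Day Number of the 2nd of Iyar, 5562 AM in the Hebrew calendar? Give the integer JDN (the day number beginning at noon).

2379350

In the Gregorian calendar the same day is 4 May 1802.
JDN 2299161 is 15 October 1582 CE (Gregorian); the target day is +80189 days from there, so JDN = 2379350.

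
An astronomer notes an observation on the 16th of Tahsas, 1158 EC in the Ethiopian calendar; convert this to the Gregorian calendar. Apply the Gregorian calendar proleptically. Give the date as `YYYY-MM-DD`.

1165-12-19

Julian Day Number of the source date = 2146920.
Converting JDN 2146920 to the Gregorian calendar gives 19 December 1165 CE.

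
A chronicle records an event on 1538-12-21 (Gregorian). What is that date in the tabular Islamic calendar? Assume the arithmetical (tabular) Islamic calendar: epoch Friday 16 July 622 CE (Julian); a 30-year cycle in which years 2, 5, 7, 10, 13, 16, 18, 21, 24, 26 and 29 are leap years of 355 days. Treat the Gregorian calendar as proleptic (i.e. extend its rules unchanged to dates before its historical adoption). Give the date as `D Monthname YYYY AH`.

Julian Day Number of the source date = 2283157.
Converting JDN 2283157 to the tabular Islamic calendar gives 19 Rajab 945 AH.

19 Rajab 945 AH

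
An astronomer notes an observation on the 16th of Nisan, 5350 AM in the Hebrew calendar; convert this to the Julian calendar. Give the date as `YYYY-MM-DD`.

Both dates share Julian Day Number 2301905; in the Julian calendar that is 10 April 1590 CE.

1590-04-10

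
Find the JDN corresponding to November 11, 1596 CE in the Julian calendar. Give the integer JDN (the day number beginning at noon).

In the Gregorian calendar the same day is 21 November 1596.
JDN 2299161 is 15 October 1582 CE (Gregorian); the target day is +5151 days from there, so JDN = 2304312.

2304312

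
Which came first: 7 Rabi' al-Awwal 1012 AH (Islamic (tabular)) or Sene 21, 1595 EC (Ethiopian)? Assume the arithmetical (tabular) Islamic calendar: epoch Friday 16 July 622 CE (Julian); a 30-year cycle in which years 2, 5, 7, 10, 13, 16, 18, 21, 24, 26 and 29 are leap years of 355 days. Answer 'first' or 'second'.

second

The two dates have Julian Day Numbers 2306770 and 2306719 respectively.
Since 2306719 < 2306770, the second date comes first.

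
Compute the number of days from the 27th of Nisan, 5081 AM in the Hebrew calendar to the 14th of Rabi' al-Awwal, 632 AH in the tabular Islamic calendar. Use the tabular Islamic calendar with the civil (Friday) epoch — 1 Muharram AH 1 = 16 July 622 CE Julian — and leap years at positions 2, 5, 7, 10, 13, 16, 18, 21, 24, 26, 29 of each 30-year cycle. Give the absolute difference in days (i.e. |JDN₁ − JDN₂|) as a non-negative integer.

JDN of the first date = 2203669.
JDN of the second date = 2172117.
|2172117 − 2203669| = 31552.

31552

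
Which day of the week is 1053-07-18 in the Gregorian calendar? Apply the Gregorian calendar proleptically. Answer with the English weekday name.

Since JDN mod 7 = 0 (0 = Monday), the day is Monday.

Monday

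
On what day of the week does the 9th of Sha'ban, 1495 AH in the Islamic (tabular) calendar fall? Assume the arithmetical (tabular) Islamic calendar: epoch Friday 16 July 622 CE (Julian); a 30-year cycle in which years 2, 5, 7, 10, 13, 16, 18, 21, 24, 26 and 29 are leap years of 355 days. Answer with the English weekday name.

Wednesday

This is JDN 2478079 (24 August 2072 Gregorian).
JDN 2478079 mod 7 = 2, and JDN 0 was a Monday, so this is a Wednesday.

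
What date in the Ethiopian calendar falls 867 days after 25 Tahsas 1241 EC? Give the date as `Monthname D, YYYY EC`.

JDN of 25 Tahsas 1241 EC = 2177245.
2177245 + 867 = 2178112.
JDN 2178112 in the Ethiopian calendar is Ginbot 12, 1243 EC.

Ginbot 12, 1243 EC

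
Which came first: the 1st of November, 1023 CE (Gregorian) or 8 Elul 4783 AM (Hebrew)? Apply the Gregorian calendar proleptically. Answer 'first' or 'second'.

Converting both to JDN: 2095007 vs 2094948; the smaller is the second.

second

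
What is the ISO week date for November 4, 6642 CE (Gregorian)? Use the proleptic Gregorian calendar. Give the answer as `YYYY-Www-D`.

6642-W44-5

The weekday is Friday (ISO weekday 5).
That Friday belongs to ISO week 44 of ISO year 6642.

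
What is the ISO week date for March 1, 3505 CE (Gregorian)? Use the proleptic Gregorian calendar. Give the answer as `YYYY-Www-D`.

The weekday is Wednesday (ISO weekday 3).
That Wednesday belongs to ISO week 9 of ISO year 3505.

3505-W09-3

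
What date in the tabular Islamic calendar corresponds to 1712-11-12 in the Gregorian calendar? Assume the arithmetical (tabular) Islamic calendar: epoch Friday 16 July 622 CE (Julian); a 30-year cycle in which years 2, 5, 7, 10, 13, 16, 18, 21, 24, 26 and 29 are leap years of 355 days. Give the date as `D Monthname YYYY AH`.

Julian Day Number of the source date = 2346671.
Converting JDN 2346671 to the tabular Islamic calendar gives 12 Shawwal 1124 AH.

12 Shawwal 1124 AH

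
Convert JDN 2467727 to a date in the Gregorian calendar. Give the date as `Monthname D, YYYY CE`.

Counting from JDN 2299161 = 15 Oct 1582 gives an offset of 168566 days.

April 21, 2044 CE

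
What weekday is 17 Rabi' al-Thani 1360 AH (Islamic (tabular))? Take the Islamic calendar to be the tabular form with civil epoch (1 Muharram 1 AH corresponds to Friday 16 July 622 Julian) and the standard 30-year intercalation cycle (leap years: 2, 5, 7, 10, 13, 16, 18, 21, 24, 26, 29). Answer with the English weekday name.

Equivalently 14 May 1941 Gregorian, JDN 2430129.
Since JDN mod 7 = 2 (0 = Monday), the day is Wednesday.

Wednesday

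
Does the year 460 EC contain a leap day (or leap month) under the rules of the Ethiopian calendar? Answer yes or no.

460 mod 4 = 0; in the Ethiopian calendar a year is leap when year mod 4 = 3, so it is a common year.

no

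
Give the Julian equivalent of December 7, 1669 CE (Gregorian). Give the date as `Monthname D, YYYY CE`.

November 27, 1669 CE

The Julian–Gregorian offset here is 10 days (Julian trailing).
7 December 1669 Gregorian − 10 days → 27 November 1669 Julian.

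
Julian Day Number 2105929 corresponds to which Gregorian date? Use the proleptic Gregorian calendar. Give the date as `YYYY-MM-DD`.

JDN 2451545 is 1 Jan 2000; 2105929 is −345616 days from there.

1053-09-26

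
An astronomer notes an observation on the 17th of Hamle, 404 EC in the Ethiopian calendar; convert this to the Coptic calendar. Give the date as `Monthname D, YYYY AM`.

Epip 17, 128 AM

The source date corresponds to 12 July 412 in the proleptic Gregorian calendar (JDN 1871733).
That day falls on 17 Epip 128 AM in the Coptic calendar.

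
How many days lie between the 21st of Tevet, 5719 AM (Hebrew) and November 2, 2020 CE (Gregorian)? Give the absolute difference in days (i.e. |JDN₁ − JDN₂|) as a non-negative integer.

22586

JDN of the first date = 2436570.
JDN of the second date = 2459156.
|2459156 − 2436570| = 22586.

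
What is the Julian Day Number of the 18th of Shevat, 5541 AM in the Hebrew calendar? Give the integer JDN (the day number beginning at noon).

Equivalently 13 February 1781 (Gregorian).
JDN 2299161 is 15 October 1582 CE (Gregorian); the target day is +72440 days from there, so JDN = 2371601.

2371601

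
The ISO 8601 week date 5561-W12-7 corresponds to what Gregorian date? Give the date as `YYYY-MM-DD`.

5561-03-26

ISO week 1 of 5561 is the week containing the first Thursday of 5561.
Week 12, day 7 (Sunday) lands on 5561-03-26.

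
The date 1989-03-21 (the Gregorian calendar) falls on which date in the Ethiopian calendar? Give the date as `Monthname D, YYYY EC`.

Julian Day Number of the source date = 2447607.
Converting JDN 2447607 to the Ethiopian calendar gives 12 Megabit 1981 EC.

Megabit 12, 1981 EC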